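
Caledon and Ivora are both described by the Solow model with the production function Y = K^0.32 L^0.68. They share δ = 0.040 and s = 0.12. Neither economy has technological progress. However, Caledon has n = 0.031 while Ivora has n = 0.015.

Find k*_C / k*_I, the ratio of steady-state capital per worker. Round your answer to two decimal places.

Steady-state k* = [s/(n + δ)]^(1/(1−α)), so the ratio is [ (s_C/(n + δ)_C) / (s_I/(n + δ)_I) ]^1.4706.
s_C/(n + δ)_C = 0.12/0.071 = 1.6901; s_I/(n + δ)_I = 0.12/0.055 = 2.1818.
Ratio = (1.6901/2.1818)^1.4706 = 0.7746^1.4706 ≈ 0.6869

k*_C / k*_I ≈ 0.69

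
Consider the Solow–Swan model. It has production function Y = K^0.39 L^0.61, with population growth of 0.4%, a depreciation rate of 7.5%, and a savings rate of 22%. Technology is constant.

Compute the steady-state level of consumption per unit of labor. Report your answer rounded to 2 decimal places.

c* = 1.50

Steady state requires s·f(k) = (n + δ)·k, i.e. s·k^α = (n + δ)·k.
Dividing both sides by k: k^(1−α) = s / (n + δ).
k^0.61 = 0.22 / (0.004 + 0.075) = 0.22 / 0.079 = 2.7848
k* = 2.7848^(1/0.61) ≈ 5.3601
y* = (k*)^α = 5.3601^0.39 ≈ 1.9248
c* = (1 − s)·y* = (1 − 0.22) × 1.9248 ≈ 1.5013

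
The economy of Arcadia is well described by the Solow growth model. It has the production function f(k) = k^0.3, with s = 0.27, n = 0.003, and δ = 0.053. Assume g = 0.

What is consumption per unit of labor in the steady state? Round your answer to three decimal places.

Steady state requires s·f(k) = (n + δ)·k, i.e. s·k^α = (n + δ)·k.
Rearranging, k^(1−α) = s / (n + δ).
k^0.7 = 0.27 / (0.003 + 0.053) = 0.27 / 0.056 = 4.8214
k* = 4.8214^(1/0.7) ≈ 9.4615
y* = (k*)^α = 9.4615^0.3 ≈ 1.9624
c* = (1 − s)·y* = (1 − 0.27) × 1.9624 ≈ 1.4326

c* = 1.433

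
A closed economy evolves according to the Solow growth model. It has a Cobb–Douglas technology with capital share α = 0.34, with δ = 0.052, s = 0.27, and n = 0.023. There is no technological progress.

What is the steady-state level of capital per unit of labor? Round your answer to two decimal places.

k* ≈ 6.96

In steady state, investment equals break-even investment: s·k^α = (n + δ)·k.
Dividing both sides by k: k^(1−α) = s / (n + δ).
k^0.66 = 0.27 / (0.023 + 0.052) = 0.27 / 0.075 = 3.6000
k* = 3.6000^(1/0.66) ≈ 6.9644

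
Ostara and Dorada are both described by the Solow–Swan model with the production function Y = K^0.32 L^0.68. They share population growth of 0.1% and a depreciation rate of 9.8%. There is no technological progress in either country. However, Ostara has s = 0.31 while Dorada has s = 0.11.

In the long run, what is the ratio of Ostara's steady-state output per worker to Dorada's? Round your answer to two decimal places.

ratio ≈ 1.63

Steady-state y* = [s/(n + δ)]^(α/(1−α)), so the ratio is [ (s_O/(n + δ)_O) / (s_D/(n + δ)_D) ]^0.4706.
s_O/(n + δ)_O = 0.31/0.099 = 3.1313; s_D/(n + δ)_D = 0.11/0.099 = 1.1111.
Ratio = (3.1313/1.1111)^0.4706 = 2.8182^0.4706 ≈ 1.6284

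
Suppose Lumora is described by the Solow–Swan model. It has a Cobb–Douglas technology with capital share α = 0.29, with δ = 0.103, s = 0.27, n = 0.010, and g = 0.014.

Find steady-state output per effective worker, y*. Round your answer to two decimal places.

y* ≈ 1.36

Steady state requires s·f(k) = (n + g + δ)·k, i.e. s·k^α = (n + g + δ)·k.
Dividing both sides by k: k^(1−α) = s / (n + g + δ).
k^0.71 = 0.27 / (0.010 + 0.014 + 0.103) = 0.27 / 0.127 = 2.1260
k* = 2.1260^(1/0.71) ≈ 2.8931
y* = (k*)^α = 2.8931^0.29 ≈ 1.3608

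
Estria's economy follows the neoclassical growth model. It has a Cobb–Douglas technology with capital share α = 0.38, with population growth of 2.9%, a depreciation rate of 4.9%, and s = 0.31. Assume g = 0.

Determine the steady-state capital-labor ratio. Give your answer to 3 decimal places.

k* ≈ 9.259

At the steady state, Δk = 0, so s·k^α = (n + δ)·k.
Dividing both sides by k: k^(1−α) = s / (n + δ).
k^0.62 = 0.31 / (0.029 + 0.049) = 0.31 / 0.078 = 3.9744
k* = 3.9744^(1/0.62) ≈ 9.2591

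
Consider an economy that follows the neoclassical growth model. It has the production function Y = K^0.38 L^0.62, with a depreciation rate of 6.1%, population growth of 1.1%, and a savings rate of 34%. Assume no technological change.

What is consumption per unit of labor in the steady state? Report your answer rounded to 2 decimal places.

Steady state requires s·f(k) = (n + δ)·k, i.e. s·k^α = (n + δ)·k.
Rearranging, k^(1−α) = s / (n + δ).
k^0.62 = 0.34 / (0.011 + 0.061) = 0.34 / 0.072 = 4.7222
k* = 4.7222^(1/0.62) ≈ 12.2273
y* = (k*)^α = 12.2273^0.38 ≈ 2.5893
c* = (1 − s)·y* = (1 − 0.34) × 2.5893 ≈ 1.7089

c* ≈ 1.71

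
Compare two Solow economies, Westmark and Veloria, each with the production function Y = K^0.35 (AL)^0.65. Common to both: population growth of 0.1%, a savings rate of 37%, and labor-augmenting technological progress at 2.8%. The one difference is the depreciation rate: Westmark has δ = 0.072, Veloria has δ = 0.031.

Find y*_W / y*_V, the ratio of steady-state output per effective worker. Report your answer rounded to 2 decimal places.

Steady-state y* = [s/(n + g + δ)]^(α/(1−α)), so the ratio is [ (s_W/(n + g + δ)_W) / (s_V/(n + g + δ)_V) ]^0.5385.
s_W/(n + g + δ)_W = 0.37/0.101 = 3.6634; s_V/(n + g + δ)_V = 0.37/0.060 = 6.1667.
Ratio = (3.6634/6.1667)^0.5385 = 0.5941^0.5385 ≈ 0.7555

y*_W / y*_V ≈ 0.76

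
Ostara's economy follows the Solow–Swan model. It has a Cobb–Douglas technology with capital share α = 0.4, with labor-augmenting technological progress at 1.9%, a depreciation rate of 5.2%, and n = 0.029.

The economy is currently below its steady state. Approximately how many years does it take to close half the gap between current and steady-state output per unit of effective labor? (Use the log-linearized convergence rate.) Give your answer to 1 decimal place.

Near the steady state the convergence rate is λ = (1 − α)(n + g + δ).
λ = (1 − 0.4) × 0.100 = 0.6 × 0.100 = 0.0600
Half-life = ln 2 / λ = 0.6931 / 0.0600 ≈ 11.55 years

about 11.6 years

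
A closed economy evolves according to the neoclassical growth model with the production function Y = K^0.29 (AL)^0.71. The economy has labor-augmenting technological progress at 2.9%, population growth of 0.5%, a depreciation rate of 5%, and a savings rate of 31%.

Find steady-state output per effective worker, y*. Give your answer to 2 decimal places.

y* = 1.70

At the steady state, Δk = 0, so s·k^α = (n + g + δ)·k.
Rearranging, k^(1−α) = s / (n + g + δ).
k^0.71 = 0.31 / (0.005 + 0.029 + 0.050) = 0.31 / 0.084 = 3.6905
k* = 3.6905^(1/0.71) ≈ 6.2909
y* = (k*)^α = 6.2909^0.29 ≈ 1.7046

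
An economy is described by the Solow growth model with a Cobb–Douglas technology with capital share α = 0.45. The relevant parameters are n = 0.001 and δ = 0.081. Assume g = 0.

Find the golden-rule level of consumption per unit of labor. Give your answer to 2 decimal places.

At the golden rule, f'(k) = n + δ, so α·k^(α−1) = n + δ and k_gold = (α/(n + δ))^(1/(1−α)).
k_gold = (0.45/0.082)^(1/0.55) = 5.4878^1.8182 ≈ 22.0991
c_gold = f(k_gold) − (n + δ)·k_gold = 4.0269 − 0.082×22.0991 ≈ 2.2148

c_gold ≈ 2.21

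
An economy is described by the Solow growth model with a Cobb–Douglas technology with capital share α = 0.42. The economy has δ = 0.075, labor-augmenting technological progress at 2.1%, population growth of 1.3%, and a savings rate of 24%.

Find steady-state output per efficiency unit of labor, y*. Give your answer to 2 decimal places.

In steady state, investment equals break-even investment: s·k^α = (n + g + δ)·k.
Dividing both sides by k: k^(1−α) = s / (n + g + δ).
k^0.58 = 0.24 / (0.013 + 0.021 + 0.075) = 0.24 / 0.109 = 2.2018
k* = 2.2018^(1/0.58) ≈ 3.8994
y* = (k*)^α = 3.8994^0.42 ≈ 1.7710

y* = 1.77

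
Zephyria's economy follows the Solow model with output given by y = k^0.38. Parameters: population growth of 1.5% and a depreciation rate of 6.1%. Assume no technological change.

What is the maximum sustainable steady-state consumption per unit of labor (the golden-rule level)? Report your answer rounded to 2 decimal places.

c_gold ≈ 1.66

At the golden rule, f'(k) = n + δ, so α·k^(α−1) = n + δ and k_gold = (α/(n + δ))^(1/(1−α)).
k_gold = (0.38/0.076)^(1/0.62) = 5.0000^1.6129 ≈ 13.4081
c_gold = f(k_gold) − (n + δ)·k_gold = 2.6816 − 0.076×13.4081 ≈ 1.6626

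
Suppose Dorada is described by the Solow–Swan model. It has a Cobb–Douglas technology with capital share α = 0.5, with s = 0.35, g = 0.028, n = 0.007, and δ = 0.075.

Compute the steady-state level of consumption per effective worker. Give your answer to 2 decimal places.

c* = 2.07

Steady state requires s·f(k) = (n + g + δ)·k, i.e. s·k^α = (n + g + δ)·k.
Dividing both sides by k: k^(1−α) = s / (n + g + δ).
k^0.5 = 0.35 / (0.007 + 0.028 + 0.075) = 0.35 / 0.110 = 3.1818
k* = 3.1818^(1/0.5) ≈ 10.1239
y* = (k*)^α = 10.1239^0.5 ≈ 3.1818
c* = (1 − s)·y* = (1 − 0.35) × 3.1818 ≈ 2.0682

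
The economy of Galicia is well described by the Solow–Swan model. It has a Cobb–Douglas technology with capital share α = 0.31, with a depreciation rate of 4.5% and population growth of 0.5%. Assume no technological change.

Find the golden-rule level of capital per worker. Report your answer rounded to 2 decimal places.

k_gold ≈ 14.07

The golden rule sets f'(k) = n + δ, i.e. α·k^(α−1) = n + δ.
So k^(1−α) = α / (n + δ) = 0.31 / 0.050 = 6.2000.
k_gold = 6.2000^(1/0.69) ≈ 14.0732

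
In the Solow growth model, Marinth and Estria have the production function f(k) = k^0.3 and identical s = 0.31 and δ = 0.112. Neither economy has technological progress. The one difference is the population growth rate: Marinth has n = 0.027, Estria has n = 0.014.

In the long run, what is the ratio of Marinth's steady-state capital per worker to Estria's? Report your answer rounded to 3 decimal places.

k*_M / k*_E ≈ 0.869

Steady-state k* = [s/(n + δ)]^(1/(1−α)), so the ratio is [ (s_M/(n + δ)_M) / (s_E/(n + δ)_E) ]^1.4286.
s_M/(n + δ)_M = 0.31/0.139 = 2.2302; s_E/(n + δ)_E = 0.31/0.126 = 2.4603.
Ratio = (2.2302/2.4603)^1.4286 = 0.9065^1.4286 ≈ 0.8692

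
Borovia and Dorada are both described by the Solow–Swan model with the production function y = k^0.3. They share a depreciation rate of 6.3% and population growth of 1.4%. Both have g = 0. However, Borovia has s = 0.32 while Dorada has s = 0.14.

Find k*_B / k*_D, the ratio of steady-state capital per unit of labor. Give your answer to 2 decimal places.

Steady-state k* = [s/(n + δ)]^(1/(1−α)), so the ratio is [ (s_B/(n + δ)_B) / (s_D/(n + δ)_D) ]^1.4286.
s_B/(n + δ)_B = 0.32/0.077 = 4.1558; s_D/(n + δ)_D = 0.14/0.077 = 1.8182.
Ratio = (4.1558/1.8182)^1.4286 = 2.2857^1.4286 ≈ 3.2576

ratio ≈ 3.26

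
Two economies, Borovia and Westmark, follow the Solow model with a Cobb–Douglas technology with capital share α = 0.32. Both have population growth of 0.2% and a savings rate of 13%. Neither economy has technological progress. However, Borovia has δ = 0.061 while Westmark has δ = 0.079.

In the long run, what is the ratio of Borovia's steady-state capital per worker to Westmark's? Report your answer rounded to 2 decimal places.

Steady-state k* = [s/(n + δ)]^(1/(1−α)), so the ratio is [ (s_B/(n + δ)_B) / (s_W/(n + δ)_W) ]^1.4706.
s_B/(n + δ)_B = 0.13/0.063 = 2.0635; s_W/(n + δ)_W = 0.13/0.081 = 1.6049.
Ratio = (2.0635/1.6049)^1.4706 = 1.2857^1.4706 ≈ 1.4471

k*_B / k*_W ≈ 1.45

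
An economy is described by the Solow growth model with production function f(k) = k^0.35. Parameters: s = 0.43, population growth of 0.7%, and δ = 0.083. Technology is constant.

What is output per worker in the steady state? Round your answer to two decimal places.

Steady state requires s·f(k) = (n + δ)·k, i.e. s·k^α = (n + δ)·k.
Dividing both sides by k: k^(1−α) = s / (n + δ).
k^0.65 = 0.43 / (0.007 + 0.083) = 0.43 / 0.090 = 4.7778
k* = 4.7778^(1/0.65) ≈ 11.0909
y* = (k*)^α = 11.0909^0.35 ≈ 2.3213

y* ≈ 2.32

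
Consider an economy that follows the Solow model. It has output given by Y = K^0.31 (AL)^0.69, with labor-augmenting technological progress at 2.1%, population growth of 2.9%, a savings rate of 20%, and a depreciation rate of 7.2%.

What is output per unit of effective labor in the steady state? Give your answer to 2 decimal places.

y* ≈ 1.25

In steady state, investment equals break-even investment: s·k^α = (n + g + δ)·k.
Rearranging, k^(1−α) = s / (n + g + δ).
k^0.69 = 0.20 / (0.029 + 0.021 + 0.072) = 0.20 / 0.122 = 1.6393
k* = 1.6393^(1/0.69) ≈ 2.0469
y* = (k*)^α = 2.0469^0.31 ≈ 1.2486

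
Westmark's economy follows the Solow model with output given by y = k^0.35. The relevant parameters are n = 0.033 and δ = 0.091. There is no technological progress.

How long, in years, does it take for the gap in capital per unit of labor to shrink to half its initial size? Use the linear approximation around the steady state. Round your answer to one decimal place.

half-life ≈ 8.6 years

Near the steady state the convergence rate is λ = (1 − α)(n + δ).
λ = (1 − 0.35) × 0.124 = 0.65 × 0.124 = 0.0806
Half-life = ln 2 / λ = 0.6931 / 0.0806 ≈ 8.60 years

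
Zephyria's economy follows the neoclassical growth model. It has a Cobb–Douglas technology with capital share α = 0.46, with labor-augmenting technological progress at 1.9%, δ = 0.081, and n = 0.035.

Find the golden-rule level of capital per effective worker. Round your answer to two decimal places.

k_gold ≈ 9.68

The golden rule sets f'(k) = n + g + δ, i.e. α·k^(α−1) = n + g + δ.
So k^(1−α) = α / (n + g + δ) = 0.46 / 0.135 = 3.4074.
k_gold = 3.4074^(1/0.54) ≈ 9.6821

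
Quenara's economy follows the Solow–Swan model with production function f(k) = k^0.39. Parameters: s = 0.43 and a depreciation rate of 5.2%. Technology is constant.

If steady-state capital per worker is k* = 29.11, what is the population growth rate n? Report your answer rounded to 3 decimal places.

n ≈ 0.003

Steady state requires s·f(k) = (n + δ)·k, i.e. s·k^α = (n + δ)·k.
So s / (n + δ) = (k*)^(1−α) = 29.11^0.61 = 7.8175.
Therefore n + δ = s / 7.8175 = 0.43 / 7.8175 = 0.0550, so n = 0.0550 − 0.052 = 0.0030.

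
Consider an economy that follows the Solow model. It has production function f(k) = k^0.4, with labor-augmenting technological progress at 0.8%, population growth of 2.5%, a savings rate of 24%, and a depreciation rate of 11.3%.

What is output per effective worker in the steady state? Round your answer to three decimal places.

y* ≈ 1.393

At the steady state, Δk = 0, so s·k^α = (n + g + δ)·k.
Dividing both sides by k: k^(1−α) = s / (n + g + δ).
k^0.6 = 0.24 / (0.025 + 0.008 + 0.113) = 0.24 / 0.146 = 1.6438
k* = 1.6438^(1/0.6) ≈ 2.2895
y* = (k*)^α = 2.2895^0.4 ≈ 1.3928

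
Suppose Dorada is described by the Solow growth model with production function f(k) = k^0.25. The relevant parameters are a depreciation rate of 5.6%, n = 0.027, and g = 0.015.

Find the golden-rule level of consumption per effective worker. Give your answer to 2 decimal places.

c_gold ≈ 1.02

At the golden rule, f'(k) = n + g + δ, so α·k^(α−1) = n + g + δ and k_gold = (α/(n + g + δ))^(1/(1−α)).
k_gold = (0.25/0.098)^(1/0.75) = 2.5510^1.3333 ≈ 3.4855
c_gold = f(k_gold) − (n + g + δ)·k_gold = 1.3664 − 0.098×3.4855 ≈ 1.0248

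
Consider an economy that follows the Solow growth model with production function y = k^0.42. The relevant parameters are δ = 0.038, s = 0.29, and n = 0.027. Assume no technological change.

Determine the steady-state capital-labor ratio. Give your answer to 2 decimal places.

Steady state requires s·f(k) = (n + δ)·k, i.e. s·k^α = (n + δ)·k.
Rearranging, k^(1−α) = s / (n + δ).
k^0.58 = 0.29 / (0.027 + 0.038) = 0.29 / 0.065 = 4.4615
k* = 4.4615^(1/0.58) ≈ 13.1763

k* = 13.18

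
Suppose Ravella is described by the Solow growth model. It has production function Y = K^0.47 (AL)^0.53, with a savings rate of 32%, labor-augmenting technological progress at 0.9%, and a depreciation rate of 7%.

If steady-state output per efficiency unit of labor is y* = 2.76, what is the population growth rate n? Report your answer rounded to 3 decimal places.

At the steady state, Δk = 0, so s·k^α = (n + g + δ)·k.
Since y* = [s/(n + g + δ)]^(α/(1−α)), we have s/(n + g + δ) = (y*)^((1−α)/α) = 2.76^1.1277 = 3.1421.
Therefore n + g + δ = s / 3.1421 = 0.32 / 3.1421 = 0.1018, so n = 0.1018 − 0.079 = 0.0228.

n ≈ 0.023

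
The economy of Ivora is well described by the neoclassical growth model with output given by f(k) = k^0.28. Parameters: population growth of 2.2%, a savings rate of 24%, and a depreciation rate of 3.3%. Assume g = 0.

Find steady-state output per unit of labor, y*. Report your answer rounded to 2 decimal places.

In steady state, investment equals break-even investment: s·k^α = (n + δ)·k.
Rearranging, k^(1−α) = s / (n + δ).
k^0.72 = 0.24 / (0.022 + 0.033) = 0.24 / 0.055 = 4.3636
k* = 4.3636^(1/0.72) ≈ 7.7388
y* = (k*)^α = 7.7388^0.28 ≈ 1.7735

y* = 1.77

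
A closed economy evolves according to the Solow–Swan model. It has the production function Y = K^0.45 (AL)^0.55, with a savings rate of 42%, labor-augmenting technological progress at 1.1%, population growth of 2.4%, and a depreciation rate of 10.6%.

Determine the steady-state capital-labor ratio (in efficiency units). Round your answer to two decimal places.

k* ≈ 7.28

Steady state requires s·f(k) = (n + g + δ)·k, i.e. s·k^α = (n + g + δ)·k.
Dividing both sides by k: k^(1−α) = s / (n + g + δ).
k^0.55 = 0.42 / (0.024 + 0.011 + 0.106) = 0.42 / 0.141 = 2.9787
k* = 2.9787^(1/0.55) ≈ 7.2756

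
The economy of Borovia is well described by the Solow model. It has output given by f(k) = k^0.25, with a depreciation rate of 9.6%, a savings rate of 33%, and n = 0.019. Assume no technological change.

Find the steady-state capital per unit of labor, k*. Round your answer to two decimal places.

k* = 4.08

In steady state, investment equals break-even investment: s·k^α = (n + δ)·k.
Dividing both sides by k: k^(1−α) = s / (n + δ).
k^0.75 = 0.33 / (0.019 + 0.096) = 0.33 / 0.115 = 2.8696
k* = 2.8696^(1/0.75) ≈ 4.0778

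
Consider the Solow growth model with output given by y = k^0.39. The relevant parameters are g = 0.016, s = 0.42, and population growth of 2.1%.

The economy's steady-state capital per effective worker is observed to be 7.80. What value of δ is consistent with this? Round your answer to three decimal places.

At the steady state, Δk = 0, so s·k^α = (n + g + δ)·k.
So s / (n + g + δ) = (k*)^(1−α) = 7.80^0.61 = 3.5009.
Therefore n + g + δ = s / 3.5009 = 0.42 / 3.5009 = 0.1200, so δ = 0.1200 − 0.037 = 0.0830.

δ ≈ 0.083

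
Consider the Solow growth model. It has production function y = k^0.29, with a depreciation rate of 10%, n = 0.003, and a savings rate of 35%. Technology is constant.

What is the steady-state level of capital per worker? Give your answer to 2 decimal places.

Steady state requires s·f(k) = (n + δ)·k, i.e. s·k^α = (n + δ)·k.
Rearranging, k^(1−α) = s / (n + δ).
k^0.71 = 0.35 / (0.003 + 0.100) = 0.35 / 0.103 = 3.3981
k* = 3.3981^(1/0.71) ≈ 5.6004

k* = 5.60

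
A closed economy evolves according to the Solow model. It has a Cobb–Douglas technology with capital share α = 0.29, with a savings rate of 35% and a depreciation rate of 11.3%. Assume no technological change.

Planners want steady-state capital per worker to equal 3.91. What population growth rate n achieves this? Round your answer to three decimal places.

In steady state, investment equals break-even investment: s·k^α = (n + δ)·k.
So s / (n + δ) = (k*)^(1−α) = 3.91^0.71 = 2.6330.
Therefore n + δ = s / 2.6330 = 0.35 / 2.6330 = 0.1329, so n = 0.1329 − 0.113 = 0.0199.

n ≈ 0.020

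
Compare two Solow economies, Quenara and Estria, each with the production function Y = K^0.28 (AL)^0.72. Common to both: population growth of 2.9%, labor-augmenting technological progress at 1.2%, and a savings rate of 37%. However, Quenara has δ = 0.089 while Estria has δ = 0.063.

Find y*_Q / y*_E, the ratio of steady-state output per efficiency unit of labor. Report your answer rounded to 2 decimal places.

Steady-state y* = [s/(n + g + δ)]^(α/(1−α)), so the ratio is [ (s_Q/(n + g + δ)_Q) / (s_E/(n + g + δ)_E) ]^0.3889.
s_Q/(n + g + δ)_Q = 0.37/0.130 = 2.8462; s_E/(n + g + δ)_E = 0.37/0.104 = 3.5577.
Ratio = (2.8462/3.5577)^0.3889 = 0.8000^0.3889 ≈ 0.9169

y*_Q / y*_E ≈ 0.92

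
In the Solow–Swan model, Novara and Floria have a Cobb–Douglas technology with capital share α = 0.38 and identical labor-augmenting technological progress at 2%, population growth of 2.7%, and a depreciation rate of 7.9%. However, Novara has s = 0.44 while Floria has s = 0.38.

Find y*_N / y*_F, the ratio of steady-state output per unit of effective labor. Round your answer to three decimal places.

Steady-state y* = [s/(n + g + δ)]^(α/(1−α)), so the ratio is [ (s_N/(n + g + δ)_N) / (s_F/(n + g + δ)_F) ]^0.6129.
s_N/(n + g + δ)_N = 0.44/0.126 = 3.4921; s_F/(n + g + δ)_F = 0.38/0.126 = 3.0159.
Ratio = (3.4921/3.0159)^0.6129 = 1.1579^0.6129 ≈ 1.0940

y*_N / y*_F ≈ 1.094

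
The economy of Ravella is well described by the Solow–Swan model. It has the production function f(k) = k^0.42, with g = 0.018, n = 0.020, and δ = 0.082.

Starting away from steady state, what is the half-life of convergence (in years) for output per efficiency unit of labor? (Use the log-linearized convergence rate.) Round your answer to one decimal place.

half-life ≈ 10.0 years

Near the steady state the convergence rate is λ = (1 − α)(n + g + δ).
λ = (1 − 0.42) × 0.120 = 0.58 × 0.120 = 0.0696
Half-life = ln 2 / λ = 0.6931 / 0.0696 ≈ 9.96 years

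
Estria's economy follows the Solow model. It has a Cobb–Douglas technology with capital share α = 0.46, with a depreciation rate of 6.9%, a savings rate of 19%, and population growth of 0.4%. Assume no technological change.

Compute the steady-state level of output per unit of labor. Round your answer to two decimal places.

Steady state requires s·f(k) = (n + δ)·k, i.e. s·k^α = (n + δ)·k.
Rearranging, k^(1−α) = s / (n + δ).
k^0.54 = 0.19 / (0.004 + 0.069) = 0.19 / 0.073 = 2.6027
k* = 2.6027^(1/0.54) ≈ 5.8790
y* = (k*)^α = 5.8790^0.46 ≈ 2.2588

y* = 2.26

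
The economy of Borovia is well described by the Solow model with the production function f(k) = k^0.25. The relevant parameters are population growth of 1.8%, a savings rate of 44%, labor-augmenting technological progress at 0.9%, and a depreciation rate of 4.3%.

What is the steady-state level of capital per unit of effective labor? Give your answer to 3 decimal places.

At the steady state, Δk = 0, so s·k^α = (n + g + δ)·k.
Dividing both sides by k: k^(1−α) = s / (n + g + δ).
k^0.75 = 0.44 / (0.018 + 0.009 + 0.043) = 0.44 / 0.070 = 6.2857
k* = 6.2857^(1/0.75) ≈ 11.6004

k* ≈ 11.600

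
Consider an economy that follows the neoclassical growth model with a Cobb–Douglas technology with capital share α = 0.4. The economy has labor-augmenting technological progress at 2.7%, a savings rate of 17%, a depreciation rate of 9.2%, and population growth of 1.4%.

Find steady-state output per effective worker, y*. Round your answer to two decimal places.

Steady state requires s·f(k) = (n + g + δ)·k, i.e. s·k^α = (n + g + δ)·k.
Dividing both sides by k: k^(1−α) = s / (n + g + δ).
k^0.6 = 0.17 / (0.014 + 0.027 + 0.092) = 0.17 / 0.133 = 1.2782
k* = 1.2782^(1/0.6) ≈ 1.5054
y* = (k*)^α = 1.5054^0.4 ≈ 1.1778

y* = 1.18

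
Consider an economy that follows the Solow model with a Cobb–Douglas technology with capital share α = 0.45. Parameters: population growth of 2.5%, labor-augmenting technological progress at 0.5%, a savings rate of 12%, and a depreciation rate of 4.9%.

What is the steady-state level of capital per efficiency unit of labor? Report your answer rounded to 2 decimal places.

At the steady state, Δk = 0, so s·k^α = (n + g + δ)·k.
Dividing both sides by k: k^(1−α) = s / (n + g + δ).
k^0.55 = 0.12 / (0.025 + 0.005 + 0.049) = 0.12 / 0.079 = 1.5190
k* = 1.5190^(1/0.55) ≈ 2.1385

k* ≈ 2.14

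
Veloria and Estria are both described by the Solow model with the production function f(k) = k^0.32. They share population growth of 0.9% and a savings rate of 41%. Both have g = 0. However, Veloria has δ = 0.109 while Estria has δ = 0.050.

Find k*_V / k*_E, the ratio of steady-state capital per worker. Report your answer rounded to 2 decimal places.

Steady-state k* = [s/(n + δ)]^(1/(1−α)), so the ratio is [ (s_V/(n + δ)_V) / (s_E/(n + δ)_E) ]^1.4706.
s_V/(n + δ)_V = 0.41/0.118 = 3.4746; s_E/(n + δ)_E = 0.41/0.059 = 6.9492.
Ratio = (3.4746/6.9492)^1.4706 = 0.5000^1.4706 ≈ 0.3608

k*_V / k*_E ≈ 0.36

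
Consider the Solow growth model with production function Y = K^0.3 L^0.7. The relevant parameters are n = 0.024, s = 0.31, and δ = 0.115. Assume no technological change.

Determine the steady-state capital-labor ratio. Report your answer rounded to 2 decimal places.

k* = 3.15

At the steady state, Δk = 0, so s·k^α = (n + δ)·k.
Dividing both sides by k: k^(1−α) = s / (n + δ).
k^0.7 = 0.31 / (0.024 + 0.115) = 0.31 / 0.139 = 2.2302
k* = 2.2302^(1/0.7) ≈ 3.1451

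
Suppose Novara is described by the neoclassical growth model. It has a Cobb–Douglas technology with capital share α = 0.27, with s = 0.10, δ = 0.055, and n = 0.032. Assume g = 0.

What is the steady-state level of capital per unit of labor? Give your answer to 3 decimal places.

Steady state requires s·f(k) = (n + δ)·k, i.e. s·k^α = (n + δ)·k.
Dividing both sides by k: k^(1−α) = s / (n + δ).
k^0.73 = 0.10 / (0.032 + 0.055) = 0.10 / 0.087 = 1.1494
k* = 1.1494^(1/0.73) ≈ 1.2101

k* = 1.210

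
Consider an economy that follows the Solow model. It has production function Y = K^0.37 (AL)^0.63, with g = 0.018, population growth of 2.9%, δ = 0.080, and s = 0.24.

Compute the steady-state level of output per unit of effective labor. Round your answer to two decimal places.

At the steady state, Δk = 0, so s·k^α = (n + g + δ)·k.
Dividing both sides by k: k^(1−α) = s / (n + g + δ).
k^0.63 = 0.24 / (0.029 + 0.018 + 0.080) = 0.24 / 0.127 = 1.8898
k* = 1.8898^(1/0.63) ≈ 2.7463
y* = (k*)^α = 2.7463^0.37 ≈ 1.4532

y* ≈ 1.45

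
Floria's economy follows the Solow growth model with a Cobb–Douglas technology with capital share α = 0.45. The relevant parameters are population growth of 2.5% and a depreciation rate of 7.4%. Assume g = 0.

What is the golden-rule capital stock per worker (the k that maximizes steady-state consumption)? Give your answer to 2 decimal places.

k_gold ≈ 15.69

The golden rule sets f'(k) = n + δ, i.e. α·k^(α−1) = n + δ.
So k^(1−α) = α / (n + δ) = 0.45 / 0.099 = 4.5455.
k_gold = 4.5455^(1/0.55) ≈ 15.6893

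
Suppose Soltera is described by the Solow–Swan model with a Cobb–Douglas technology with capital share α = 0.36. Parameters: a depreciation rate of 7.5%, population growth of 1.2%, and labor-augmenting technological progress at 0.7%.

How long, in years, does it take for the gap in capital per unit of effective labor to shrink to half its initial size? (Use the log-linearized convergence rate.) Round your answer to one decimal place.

about 11.5 years

Near the steady state the convergence rate is λ = (1 − α)(n + g + δ).
λ = (1 − 0.36) × 0.094 = 0.64 × 0.094 = 0.06016
Half-life = ln 2 / λ = 0.6931 / 0.06016 ≈ 11.52 years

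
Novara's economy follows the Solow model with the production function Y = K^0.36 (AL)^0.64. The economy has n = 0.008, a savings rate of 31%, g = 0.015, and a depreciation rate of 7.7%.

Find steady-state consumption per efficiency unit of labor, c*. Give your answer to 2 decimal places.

c* ≈ 1.30

At the steady state, Δk = 0, so s·k^α = (n + g + δ)·k.
Rearranging, k^(1−α) = s / (n + g + δ).
k^0.64 = 0.31 / (0.008 + 0.015 + 0.077) = 0.31 / 0.100 = 3.1000
k* = 3.1000^(1/0.64) ≈ 5.8580
y* = (k*)^α = 5.8580^0.36 ≈ 1.8897
c* = (1 − s)·y* = (1 − 0.31) × 1.8897 ≈ 1.3039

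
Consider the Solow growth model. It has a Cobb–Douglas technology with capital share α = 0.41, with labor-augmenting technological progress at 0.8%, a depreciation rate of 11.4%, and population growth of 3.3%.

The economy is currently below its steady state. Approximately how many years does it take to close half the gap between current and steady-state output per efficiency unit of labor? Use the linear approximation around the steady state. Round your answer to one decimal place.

Near the steady state the convergence rate is λ = (1 − α)(n + g + δ).
λ = (1 − 0.41) × 0.155 = 0.59 × 0.155 = 0.09145
Half-life = ln 2 / λ = 0.6931 / 0.09145 ≈ 7.58 years

half-life ≈ 7.6 years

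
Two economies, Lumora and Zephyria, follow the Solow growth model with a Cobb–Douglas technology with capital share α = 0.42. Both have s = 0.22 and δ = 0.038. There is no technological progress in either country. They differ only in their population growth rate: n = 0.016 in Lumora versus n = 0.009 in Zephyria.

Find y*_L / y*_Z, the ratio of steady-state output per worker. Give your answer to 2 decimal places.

y*_L / y*_Z ≈ 0.90

Steady-state y* = [s/(n + δ)]^(α/(1−α)), so the ratio is [ (s_L/(n + δ)_L) / (s_Z/(n + δ)_Z) ]^0.7241.
s_L/(n + δ)_L = 0.22/0.054 = 4.0741; s_Z/(n + δ)_Z = 0.22/0.047 = 4.6809.
Ratio = (4.0741/4.6809)^0.7241 = 0.8704^0.7241 ≈ 0.9044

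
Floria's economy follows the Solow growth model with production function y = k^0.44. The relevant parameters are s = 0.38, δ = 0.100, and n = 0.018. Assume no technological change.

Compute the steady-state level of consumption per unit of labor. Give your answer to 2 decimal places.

At the steady state, Δk = 0, so s·k^α = (n + δ)·k.
Dividing both sides by k: k^(1−α) = s / (n + δ).
k^0.56 = 0.38 / (0.018 + 0.100) = 0.38 / 0.118 = 3.2203
k* = 3.2203^(1/0.56) ≈ 8.0716
y* = (k*)^α = 8.0716^0.44 ≈ 2.5065
c* = (1 − s)·y* = (1 − 0.38) × 2.5065 ≈ 1.5540

c* = 1.55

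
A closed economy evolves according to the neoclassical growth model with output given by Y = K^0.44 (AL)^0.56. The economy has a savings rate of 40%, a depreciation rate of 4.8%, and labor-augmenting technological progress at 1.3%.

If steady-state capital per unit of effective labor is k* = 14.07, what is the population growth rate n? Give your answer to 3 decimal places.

n ≈ 0.030

In steady state, investment equals break-even investment: s·k^α = (n + g + δ)·k.
So s / (n + g + δ) = (k*)^(1−α) = 14.07^0.56 = 4.3959.
Therefore n + g + δ = s / 4.3959 = 0.40 / 4.3959 = 0.0910, so n = 0.0910 − 0.061 = 0.0300.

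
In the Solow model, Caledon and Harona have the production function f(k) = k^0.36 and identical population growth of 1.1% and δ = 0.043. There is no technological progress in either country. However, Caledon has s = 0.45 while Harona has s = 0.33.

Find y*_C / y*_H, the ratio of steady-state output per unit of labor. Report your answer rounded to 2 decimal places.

ratio ≈ 1.19

Steady-state y* = [s/(n + δ)]^(α/(1−α)), so the ratio is [ (s_C/(n + δ)_C) / (s_H/(n + δ)_H) ]^0.5625.
s_C/(n + δ)_C = 0.45/0.054 = 8.3333; s_H/(n + δ)_H = 0.33/0.054 = 6.1111.
Ratio = (8.3333/6.1111)^0.5625 = 1.3636^0.5625 ≈ 1.1906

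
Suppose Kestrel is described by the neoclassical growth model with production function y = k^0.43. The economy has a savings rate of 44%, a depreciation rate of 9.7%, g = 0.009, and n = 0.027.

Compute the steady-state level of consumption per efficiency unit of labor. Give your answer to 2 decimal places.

c* ≈ 1.38

Steady state requires s·f(k) = (n + g + δ)·k, i.e. s·k^α = (n + g + δ)·k.
Rearranging, k^(1−α) = s / (n + g + δ).
k^0.57 = 0.44 / (0.027 + 0.009 + 0.097) = 0.44 / 0.133 = 3.3083
k* = 3.3083^(1/0.57) ≈ 8.1581
y* = (k*)^α = 8.1581^0.43 ≈ 2.4659
c* = (1 − s)·y* = (1 − 0.44) × 2.4659 ≈ 1.3809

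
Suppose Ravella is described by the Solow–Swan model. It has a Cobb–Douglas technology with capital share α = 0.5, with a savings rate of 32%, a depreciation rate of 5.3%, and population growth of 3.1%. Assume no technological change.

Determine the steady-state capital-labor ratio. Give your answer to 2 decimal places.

At the steady state, Δk = 0, so s·k^α = (n + δ)·k.
Rearranging, k^(1−α) = s / (n + δ).
k^0.5 = 0.32 / (0.031 + 0.053) = 0.32 / 0.084 = 3.8095
k* = 3.8095^(1/0.5) ≈ 14.5123

k* ≈ 14.51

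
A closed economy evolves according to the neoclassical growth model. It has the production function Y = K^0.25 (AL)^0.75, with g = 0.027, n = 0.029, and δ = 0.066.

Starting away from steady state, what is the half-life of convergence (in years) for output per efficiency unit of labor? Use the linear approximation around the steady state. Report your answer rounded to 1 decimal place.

t_½ ≈ 7.6 years

Near the steady state the convergence rate is λ = (1 − α)(n + g + δ).
λ = (1 − 0.25) × 0.122 = 0.75 × 0.122 = 0.0915
Half-life = ln 2 / λ = 0.6931 / 0.0915 ≈ 7.57 years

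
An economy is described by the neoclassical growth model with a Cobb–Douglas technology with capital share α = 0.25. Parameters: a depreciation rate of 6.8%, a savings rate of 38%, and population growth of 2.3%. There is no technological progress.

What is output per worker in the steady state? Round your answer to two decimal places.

Steady state requires s·f(k) = (n + δ)·k, i.e. s·k^α = (n + δ)·k.
Dividing both sides by k: k^(1−α) = s / (n + δ).
k^0.75 = 0.38 / (0.023 + 0.068) = 0.38 / 0.091 = 4.1758
k* = 4.1758^(1/0.75) ≈ 6.7244
y* = (k*)^α = 6.7244^0.25 ≈ 1.6103

y* = 1.61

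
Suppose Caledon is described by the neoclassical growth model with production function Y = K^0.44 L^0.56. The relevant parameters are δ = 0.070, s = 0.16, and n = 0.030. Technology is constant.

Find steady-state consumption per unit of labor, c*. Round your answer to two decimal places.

In steady state, investment equals break-even investment: s·k^α = (n + δ)·k.
Dividing both sides by k: k^(1−α) = s / (n + δ).
k^0.56 = 0.16 / (0.030 + 0.070) = 0.16 / 0.100 = 1.6000
k* = 1.6000^(1/0.56) ≈ 2.3147
y* = (k*)^α = 2.3147^0.44 ≈ 1.4467
c* = (1 − s)·y* = (1 − 0.16) × 1.4467 ≈ 1.2152

c* ≈ 1.22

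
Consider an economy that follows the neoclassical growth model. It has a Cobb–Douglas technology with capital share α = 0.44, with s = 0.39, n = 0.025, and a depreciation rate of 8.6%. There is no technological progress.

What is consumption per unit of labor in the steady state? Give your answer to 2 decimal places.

c* ≈ 1.64

In steady state, investment equals break-even investment: s·k^α = (n + δ)·k.
Rearranging, k^(1−α) = s / (n + δ).
k^0.56 = 0.39 / (0.025 + 0.086) = 0.39 / 0.111 = 3.5135
k* = 3.5135^(1/0.56) ≈ 9.4305
y* = (k*)^α = 9.4305^0.44 ≈ 2.6841
c* = (1 − s)·y* = (1 − 0.39) × 2.6841 ≈ 1.6373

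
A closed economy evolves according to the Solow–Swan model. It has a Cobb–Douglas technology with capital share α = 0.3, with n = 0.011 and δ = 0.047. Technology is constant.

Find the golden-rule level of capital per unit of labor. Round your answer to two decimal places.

The golden rule sets f'(k) = n + δ, i.e. α·k^(α−1) = n + δ.
So k^(1−α) = α / (n + δ) = 0.3 / 0.058 = 5.1724.
k_gold = 5.1724^(1/0.7) ≈ 10.4607

k_gold ≈ 10.46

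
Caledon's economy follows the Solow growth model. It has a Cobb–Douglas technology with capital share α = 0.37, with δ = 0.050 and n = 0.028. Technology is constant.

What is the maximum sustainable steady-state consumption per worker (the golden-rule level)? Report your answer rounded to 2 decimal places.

c_gold ≈ 1.57

At the golden rule, f'(k) = n + δ, so α·k^(α−1) = n + δ and k_gold = (α/(n + δ))^(1/(1−α)).
k_gold = (0.37/0.078)^(1/0.63) = 4.7436^1.5873 ≈ 11.8355
c_gold = f(k_gold) − (n + δ)·k_gold = 2.4950 − 0.078×11.8355 ≈ 1.5718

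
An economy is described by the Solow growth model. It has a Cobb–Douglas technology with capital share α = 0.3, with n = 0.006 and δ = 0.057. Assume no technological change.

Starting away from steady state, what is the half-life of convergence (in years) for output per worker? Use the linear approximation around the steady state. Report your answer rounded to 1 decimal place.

t_½ ≈ 15.7 years

Near the steady state the convergence rate is λ = (1 − α)(n + δ).
λ = (1 − 0.3) × 0.063 = 0.7 × 0.063 = 0.0441
Half-life = ln 2 / λ = 0.6931 / 0.0441 ≈ 15.72 years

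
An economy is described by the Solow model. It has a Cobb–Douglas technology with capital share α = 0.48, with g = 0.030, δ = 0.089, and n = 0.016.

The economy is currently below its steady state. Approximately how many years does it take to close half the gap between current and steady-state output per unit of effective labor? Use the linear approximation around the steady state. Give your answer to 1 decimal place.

Near the steady state the convergence rate is λ = (1 − α)(n + g + δ).
λ = (1 − 0.48) × 0.135 = 0.52 × 0.135 = 0.0702
Half-life = ln 2 / λ = 0.6931 / 0.0702 ≈ 9.87 years

about 9.9 years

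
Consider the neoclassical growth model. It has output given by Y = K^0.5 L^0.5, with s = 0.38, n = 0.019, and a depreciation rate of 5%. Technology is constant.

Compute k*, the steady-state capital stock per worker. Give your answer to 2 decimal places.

Steady state requires s·f(k) = (n + δ)·k, i.e. s·k^α = (n + δ)·k.
Dividing both sides by k: k^(1−α) = s / (n + δ).
k^0.5 = 0.38 / (0.019 + 0.050) = 0.38 / 0.069 = 5.5072
k* = 5.5072^(1/0.5) ≈ 30.3293

k* ≈ 30.33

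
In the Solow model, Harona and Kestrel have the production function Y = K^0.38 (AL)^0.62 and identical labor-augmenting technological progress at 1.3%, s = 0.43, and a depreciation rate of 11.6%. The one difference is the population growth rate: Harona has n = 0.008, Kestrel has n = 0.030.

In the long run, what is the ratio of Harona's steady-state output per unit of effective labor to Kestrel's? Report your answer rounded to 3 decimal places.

Steady-state y* = [s/(n + g + δ)]^(α/(1−α)), so the ratio is [ (s_H/(n + g + δ)_H) / (s_K/(n + g + δ)_K) ]^0.6129.
s_H/(n + g + δ)_H = 0.43/0.137 = 3.1387; s_K/(n + g + δ)_K = 0.43/0.159 = 2.7044.
Ratio = (3.1387/2.7044)^0.6129 = 1.1606^0.6129 ≈ 1.0956

ratio ≈ 1.096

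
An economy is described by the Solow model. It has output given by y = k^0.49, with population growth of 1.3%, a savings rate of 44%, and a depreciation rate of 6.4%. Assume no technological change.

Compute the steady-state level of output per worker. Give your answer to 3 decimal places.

At the steady state, Δk = 0, so s·k^α = (n + δ)·k.
Rearranging, k^(1−α) = s / (n + δ).
k^0.51 = 0.44 / (0.013 + 0.064) = 0.44 / 0.077 = 5.7143
k* = 5.7143^(1/0.51) ≈ 30.4959
y* = (k*)^α = 30.4959^0.49 ≈ 5.3368

y* = 5.337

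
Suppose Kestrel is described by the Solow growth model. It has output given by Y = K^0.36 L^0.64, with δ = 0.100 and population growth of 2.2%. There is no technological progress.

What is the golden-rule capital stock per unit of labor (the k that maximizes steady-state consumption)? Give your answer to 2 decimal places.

The golden rule sets f'(k) = n + δ, i.e. α·k^(α−1) = n + δ.
So k^(1−α) = α / (n + δ) = 0.36 / 0.122 = 2.9508.
k_gold = 2.9508^(1/0.64) ≈ 5.4235

k_gold ≈ 5.42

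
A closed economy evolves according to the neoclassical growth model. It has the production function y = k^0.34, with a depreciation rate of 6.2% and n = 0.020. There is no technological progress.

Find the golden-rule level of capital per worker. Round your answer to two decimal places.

The golden rule sets f'(k) = n + δ, i.e. α·k^(α−1) = n + δ.
So k^(1−α) = α / (n + δ) = 0.34 / 0.082 = 4.1463.
k_gold = 4.1463^(1/0.66) ≈ 8.6268

k_gold ≈ 8.63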